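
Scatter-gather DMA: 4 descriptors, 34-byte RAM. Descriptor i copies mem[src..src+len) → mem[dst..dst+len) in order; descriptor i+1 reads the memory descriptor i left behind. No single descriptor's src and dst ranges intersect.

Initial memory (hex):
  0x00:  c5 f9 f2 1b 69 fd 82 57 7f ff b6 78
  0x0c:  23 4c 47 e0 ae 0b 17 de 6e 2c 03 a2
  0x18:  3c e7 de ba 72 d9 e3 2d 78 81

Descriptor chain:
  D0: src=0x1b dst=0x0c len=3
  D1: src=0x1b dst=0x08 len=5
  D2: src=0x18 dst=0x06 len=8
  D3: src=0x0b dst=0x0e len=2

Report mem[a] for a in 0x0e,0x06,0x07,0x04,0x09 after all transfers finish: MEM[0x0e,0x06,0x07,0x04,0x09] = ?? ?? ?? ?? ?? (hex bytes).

D0: mem[0x0c..0x0e] <- [ba 72 d9]
D1: mem[0x08..0x0c] <- [ba 72 d9 e3 2d]
D2: mem[0x06..0x0d] <- [3c e7 de ba 72 d9 e3 2d]
D3: mem[0x0e..0x0f] <- [d9 e3]
query mem[0x0e]=0xd9, mem[0x06]=0x3c, mem[0x07]=0xe7, mem[0x04]=0x69, mem[0x09]=0xba

MEM[0x0e,0x06,0x07,0x04,0x09] = d9 3c e7 69 ba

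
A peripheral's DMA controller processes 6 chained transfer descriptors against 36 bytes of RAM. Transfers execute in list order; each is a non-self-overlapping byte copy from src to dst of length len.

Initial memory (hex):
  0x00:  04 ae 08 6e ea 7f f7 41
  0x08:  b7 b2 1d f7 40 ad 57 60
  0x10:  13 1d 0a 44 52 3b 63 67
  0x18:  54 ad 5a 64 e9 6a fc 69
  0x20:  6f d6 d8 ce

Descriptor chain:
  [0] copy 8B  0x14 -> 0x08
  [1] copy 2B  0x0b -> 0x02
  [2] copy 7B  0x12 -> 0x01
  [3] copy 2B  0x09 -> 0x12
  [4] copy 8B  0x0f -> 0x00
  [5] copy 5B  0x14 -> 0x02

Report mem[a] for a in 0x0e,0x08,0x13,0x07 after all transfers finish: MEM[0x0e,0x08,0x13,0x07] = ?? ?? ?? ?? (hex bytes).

MEM[0x0e,0x08,0x13,0x07] = 5a 52 63 63

[0] 0x14->0x08 len=8 : 52 3b 63 67 54 ad 5a 64
[1] 0x0b->0x02 len=2 : 67 54
[2] 0x12->0x01 len=7 : 0a 44 52 3b 63 67 54
[3] 0x09->0x12 len=2 : 3b 63
[4] 0x0f->0x00 len=8 : 64 13 1d 3b 63 52 3b 63
[5] 0x14->0x02 len=5 : 52 3b 63 67 54
query mem[0x0e]=0x5a, mem[0x08]=0x52, mem[0x13]=0x63, mem[0x07]=0x63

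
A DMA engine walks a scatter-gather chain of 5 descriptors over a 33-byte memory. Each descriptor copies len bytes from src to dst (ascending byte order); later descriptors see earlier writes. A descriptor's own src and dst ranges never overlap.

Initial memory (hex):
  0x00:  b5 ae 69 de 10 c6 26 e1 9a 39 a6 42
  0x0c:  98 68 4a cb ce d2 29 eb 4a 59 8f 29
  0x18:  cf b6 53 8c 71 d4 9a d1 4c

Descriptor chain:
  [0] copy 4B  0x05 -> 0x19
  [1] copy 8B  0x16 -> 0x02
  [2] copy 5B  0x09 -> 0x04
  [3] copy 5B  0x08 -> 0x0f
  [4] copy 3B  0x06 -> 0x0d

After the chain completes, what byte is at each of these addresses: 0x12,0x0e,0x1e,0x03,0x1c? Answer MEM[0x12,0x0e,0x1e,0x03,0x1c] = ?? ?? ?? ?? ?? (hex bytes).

D0: mem[0x19..0x1c] <- [c6 26 e1 9a]
D1: mem[0x02..0x09] <- [8f 29 cf c6 26 e1 9a d4]
D2: mem[0x04..0x08] <- [d4 a6 42 98 68]
D3: mem[0x0f..0x13] <- [68 d4 a6 42 98]
D4: mem[0x0d..0x0f] <- [42 98 68]
query mem[0x12]=0x42, mem[0x0e]=0x98, mem[0x1e]=0x9a, mem[0x03]=0x29, mem[0x1c]=0x9a

MEM[0x12,0x0e,0x1e,0x03,0x1c] = 42 98 9a 29 9a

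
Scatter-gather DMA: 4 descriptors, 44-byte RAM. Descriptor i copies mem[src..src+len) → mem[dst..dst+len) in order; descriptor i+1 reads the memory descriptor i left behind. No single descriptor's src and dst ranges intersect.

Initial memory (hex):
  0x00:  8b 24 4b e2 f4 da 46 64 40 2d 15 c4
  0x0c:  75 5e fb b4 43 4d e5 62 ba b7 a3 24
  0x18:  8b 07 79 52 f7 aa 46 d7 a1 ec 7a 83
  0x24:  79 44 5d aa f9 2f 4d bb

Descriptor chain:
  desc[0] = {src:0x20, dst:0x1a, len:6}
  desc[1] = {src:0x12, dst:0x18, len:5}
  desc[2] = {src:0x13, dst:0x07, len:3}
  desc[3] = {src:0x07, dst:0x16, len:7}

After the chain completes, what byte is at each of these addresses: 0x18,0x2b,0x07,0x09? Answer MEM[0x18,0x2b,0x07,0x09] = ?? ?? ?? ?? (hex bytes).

MEM[0x18,0x2b,0x07,0x09] = b7 bb 62 b7

D0: mem[0x1a..0x1f] <- [a1 ec 7a 83 79 44]
D1: mem[0x18..0x1c] <- [e5 62 ba b7 a3]
D2: mem[0x07..0x09] <- [62 ba b7]
D3: mem[0x16..0x1c] <- [62 ba b7 15 c4 75 5e]
query mem[0x18]=0xb7, mem[0x2b]=0xbb, mem[0x07]=0x62, mem[0x09]=0xb7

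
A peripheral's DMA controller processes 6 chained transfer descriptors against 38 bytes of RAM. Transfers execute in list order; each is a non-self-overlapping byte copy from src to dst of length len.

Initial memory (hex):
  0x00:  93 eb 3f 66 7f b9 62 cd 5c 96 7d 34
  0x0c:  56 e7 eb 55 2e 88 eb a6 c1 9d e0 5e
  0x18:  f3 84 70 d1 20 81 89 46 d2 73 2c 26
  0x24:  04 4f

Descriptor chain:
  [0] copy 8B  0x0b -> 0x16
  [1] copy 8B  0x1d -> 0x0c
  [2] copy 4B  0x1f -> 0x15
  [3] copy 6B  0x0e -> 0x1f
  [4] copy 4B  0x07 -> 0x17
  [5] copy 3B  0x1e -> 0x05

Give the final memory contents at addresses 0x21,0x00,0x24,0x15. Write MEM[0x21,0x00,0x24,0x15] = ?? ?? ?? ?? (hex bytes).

  after D0: wrote 8B at 0x16 = 3456e7eb552e88eb
  after D1: wrote 8B at 0x0c = eb8946d2732c2604
  after D2: wrote 4B at 0x15 = 46d2732c
  after D3: wrote 6B at 0x1f = 46d2732c2604
  after D4: wrote 4B at 0x17 = cd5c967d
  after D5: wrote 3B at 0x05 = 8946d2
query mem[0x21]=0x73, mem[0x00]=0x93, mem[0x24]=0x04, mem[0x15]=0x46

MEM[0x21,0x00,0x24,0x15] = 73 93 04 46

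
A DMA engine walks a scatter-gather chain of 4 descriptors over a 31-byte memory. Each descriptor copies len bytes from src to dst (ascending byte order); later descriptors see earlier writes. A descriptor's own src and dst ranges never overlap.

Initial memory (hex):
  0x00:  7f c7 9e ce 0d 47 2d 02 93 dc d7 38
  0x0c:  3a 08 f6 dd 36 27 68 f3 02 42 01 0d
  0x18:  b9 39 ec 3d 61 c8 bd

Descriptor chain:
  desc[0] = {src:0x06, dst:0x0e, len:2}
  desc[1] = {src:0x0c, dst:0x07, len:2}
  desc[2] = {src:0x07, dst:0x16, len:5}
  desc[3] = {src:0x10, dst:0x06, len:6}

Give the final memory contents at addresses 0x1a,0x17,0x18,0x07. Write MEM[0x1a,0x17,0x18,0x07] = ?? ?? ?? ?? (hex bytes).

[0] 0x06->0x0e len=2 : 2d 02
[1] 0x0c->0x07 len=2 : 3a 08
[2] 0x07->0x16 len=5 : 3a 08 dc d7 38
[3] 0x10->0x06 len=6 : 36 27 68 f3 02 42
query mem[0x1a]=0x38, mem[0x17]=0x08, mem[0x18]=0xdc, mem[0x07]=0x27

MEM[0x1a,0x17,0x18,0x07] = 38 08 dc 27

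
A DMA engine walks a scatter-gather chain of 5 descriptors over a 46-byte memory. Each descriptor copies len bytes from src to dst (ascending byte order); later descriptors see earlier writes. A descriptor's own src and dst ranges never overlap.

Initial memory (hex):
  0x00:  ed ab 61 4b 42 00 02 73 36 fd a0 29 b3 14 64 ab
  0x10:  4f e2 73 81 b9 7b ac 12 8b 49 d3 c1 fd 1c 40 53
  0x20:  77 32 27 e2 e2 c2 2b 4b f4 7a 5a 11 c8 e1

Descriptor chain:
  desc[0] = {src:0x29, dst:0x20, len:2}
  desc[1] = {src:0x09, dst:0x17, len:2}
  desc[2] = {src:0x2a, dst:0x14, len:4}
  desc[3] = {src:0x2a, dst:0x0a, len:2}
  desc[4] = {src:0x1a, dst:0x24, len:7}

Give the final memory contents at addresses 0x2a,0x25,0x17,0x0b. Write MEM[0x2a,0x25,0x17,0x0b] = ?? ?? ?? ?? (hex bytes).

MEM[0x2a,0x25,0x17,0x0b] = 7a c1 e1 11

[0] 0x29->0x20 len=2 : 7a 5a
[1] 0x09->0x17 len=2 : fd a0
[2] 0x2a->0x14 len=4 : 5a 11 c8 e1
[3] 0x2a->0x0a len=2 : 5a 11
[4] 0x1a->0x24 len=7 : d3 c1 fd 1c 40 53 7a
query mem[0x2a]=0x7a, mem[0x25]=0xc1, mem[0x17]=0xe1, mem[0x0b]=0x11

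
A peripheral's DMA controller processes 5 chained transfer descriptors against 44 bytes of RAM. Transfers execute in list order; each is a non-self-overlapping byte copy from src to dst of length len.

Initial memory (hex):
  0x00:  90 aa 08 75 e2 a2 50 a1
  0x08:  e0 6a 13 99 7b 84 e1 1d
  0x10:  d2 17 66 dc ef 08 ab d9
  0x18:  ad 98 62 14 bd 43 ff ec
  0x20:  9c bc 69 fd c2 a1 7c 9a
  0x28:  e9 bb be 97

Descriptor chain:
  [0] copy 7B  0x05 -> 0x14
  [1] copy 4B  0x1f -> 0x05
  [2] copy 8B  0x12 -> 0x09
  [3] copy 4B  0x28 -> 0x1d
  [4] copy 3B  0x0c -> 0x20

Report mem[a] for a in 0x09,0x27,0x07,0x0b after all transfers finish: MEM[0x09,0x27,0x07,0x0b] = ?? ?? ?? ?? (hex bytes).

D0: mem[0x14..0x1a] <- [a2 50 a1 e0 6a 13 99]
D1: mem[0x05..0x08] <- [ec 9c bc 69]
D2: mem[0x09..0x10] <- [66 dc a2 50 a1 e0 6a 13]
D3: mem[0x1d..0x20] <- [e9 bb be 97]
D4: mem[0x20..0x22] <- [50 a1 e0]
query mem[0x09]=0x66, mem[0x27]=0x9a, mem[0x07]=0xbc, mem[0x0b]=0xa2

MEM[0x09,0x27,0x07,0x0b] = 66 9a bc a2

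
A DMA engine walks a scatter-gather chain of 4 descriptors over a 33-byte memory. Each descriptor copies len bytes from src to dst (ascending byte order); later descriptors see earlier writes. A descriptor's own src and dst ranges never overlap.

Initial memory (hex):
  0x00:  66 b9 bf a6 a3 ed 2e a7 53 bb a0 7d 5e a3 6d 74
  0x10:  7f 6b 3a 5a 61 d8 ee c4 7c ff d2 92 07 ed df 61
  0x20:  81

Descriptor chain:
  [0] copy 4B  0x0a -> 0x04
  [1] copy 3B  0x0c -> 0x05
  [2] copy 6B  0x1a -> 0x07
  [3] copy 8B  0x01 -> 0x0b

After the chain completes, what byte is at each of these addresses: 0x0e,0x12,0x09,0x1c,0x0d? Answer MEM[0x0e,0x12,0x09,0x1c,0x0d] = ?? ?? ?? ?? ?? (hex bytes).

[0] 0x0a->0x04 len=4 : a0 7d 5e a3
[1] 0x0c->0x05 len=3 : 5e a3 6d
[2] 0x1a->0x07 len=6 : d2 92 07 ed df 61
[3] 0x01->0x0b len=8 : b9 bf a6 a0 5e a3 d2 92
query mem[0x0e]=0xa0, mem[0x12]=0x92, mem[0x09]=0x07, mem[0x1c]=0x07, mem[0x0d]=0xa6

MEM[0x0e,0x12,0x09,0x1c,0x0d] = a0 92 07 07 a6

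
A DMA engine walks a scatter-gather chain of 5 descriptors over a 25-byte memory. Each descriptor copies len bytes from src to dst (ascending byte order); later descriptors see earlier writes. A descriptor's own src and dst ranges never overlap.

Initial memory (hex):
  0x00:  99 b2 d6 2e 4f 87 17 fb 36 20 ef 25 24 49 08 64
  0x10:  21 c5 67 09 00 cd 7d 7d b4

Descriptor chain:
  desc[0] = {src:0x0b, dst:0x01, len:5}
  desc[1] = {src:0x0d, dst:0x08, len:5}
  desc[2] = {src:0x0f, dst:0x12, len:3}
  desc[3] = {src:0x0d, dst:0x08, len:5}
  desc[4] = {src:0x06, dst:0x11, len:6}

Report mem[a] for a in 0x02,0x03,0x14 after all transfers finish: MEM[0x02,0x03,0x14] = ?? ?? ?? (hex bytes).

D0: mem[0x01..0x05] <- [25 24 49 08 64]
D1: mem[0x08..0x0c] <- [49 08 64 21 c5]
D2: mem[0x12..0x14] <- [64 21 c5]
D3: mem[0x08..0x0c] <- [49 08 64 21 c5]
D4: mem[0x11..0x16] <- [17 fb 49 08 64 21]
query mem[0x02]=0x24, mem[0x03]=0x49, mem[0x14]=0x08

MEM[0x02,0x03,0x14] = 24 49 08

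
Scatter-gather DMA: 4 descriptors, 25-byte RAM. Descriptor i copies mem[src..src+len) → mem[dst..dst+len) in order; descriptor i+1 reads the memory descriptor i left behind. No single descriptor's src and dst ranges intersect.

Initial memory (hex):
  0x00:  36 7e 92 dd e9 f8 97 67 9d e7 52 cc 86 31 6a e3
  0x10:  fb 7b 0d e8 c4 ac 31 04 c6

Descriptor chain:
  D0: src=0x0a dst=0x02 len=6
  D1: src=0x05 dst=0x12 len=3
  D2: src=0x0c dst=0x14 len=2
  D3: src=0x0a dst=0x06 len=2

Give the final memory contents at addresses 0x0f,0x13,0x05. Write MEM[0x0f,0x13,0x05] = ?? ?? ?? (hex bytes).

MEM[0x0f,0x13,0x05] = e3 6a 31

#0 dst[0x02+6] := {0x52,0xcc,0x86,0x31,0x6a,0xe3}
#1 dst[0x12+3] := {0x31,0x6a,0xe3}
#2 dst[0x14+2] := {0x86,0x31}
#3 dst[0x06+2] := {0x52,0xcc}
query mem[0x0f]=0xe3, mem[0x13]=0x6a, mem[0x05]=0x31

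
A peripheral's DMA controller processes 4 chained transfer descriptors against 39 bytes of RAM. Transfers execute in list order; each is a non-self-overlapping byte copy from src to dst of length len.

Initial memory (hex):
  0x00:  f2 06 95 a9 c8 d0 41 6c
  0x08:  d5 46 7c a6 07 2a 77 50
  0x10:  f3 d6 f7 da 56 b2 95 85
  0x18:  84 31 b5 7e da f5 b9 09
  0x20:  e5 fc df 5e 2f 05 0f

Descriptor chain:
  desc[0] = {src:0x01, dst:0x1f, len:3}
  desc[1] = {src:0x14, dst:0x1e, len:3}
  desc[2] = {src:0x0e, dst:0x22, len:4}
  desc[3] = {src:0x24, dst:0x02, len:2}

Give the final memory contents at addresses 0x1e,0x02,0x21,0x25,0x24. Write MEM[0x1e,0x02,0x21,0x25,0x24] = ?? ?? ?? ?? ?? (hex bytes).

#0 dst[0x1f+3] := {0x06,0x95,0xa9}
#1 dst[0x1e+3] := {0x56,0xb2,0x95}
#2 dst[0x22+4] := {0x77,0x50,0xf3,0xd6}
#3 dst[0x02+2] := {0xf3,0xd6}
query mem[0x1e]=0x56, mem[0x02]=0xf3, mem[0x21]=0xa9, mem[0x25]=0xd6, mem[0x24]=0xf3

MEM[0x1e,0x02,0x21,0x25,0x24] = 56 f3 a9 d6 f3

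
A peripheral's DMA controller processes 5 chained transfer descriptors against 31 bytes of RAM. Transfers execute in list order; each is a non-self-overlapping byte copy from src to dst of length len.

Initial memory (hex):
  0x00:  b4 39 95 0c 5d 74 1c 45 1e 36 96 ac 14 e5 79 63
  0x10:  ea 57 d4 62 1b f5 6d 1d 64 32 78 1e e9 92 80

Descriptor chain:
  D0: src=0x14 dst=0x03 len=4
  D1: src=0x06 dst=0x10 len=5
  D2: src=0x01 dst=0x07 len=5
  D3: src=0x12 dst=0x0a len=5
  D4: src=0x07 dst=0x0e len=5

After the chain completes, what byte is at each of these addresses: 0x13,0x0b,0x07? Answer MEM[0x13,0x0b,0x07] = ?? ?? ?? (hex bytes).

  after D0: wrote 4B at 0x03 = 1bf56d1d
  after D1: wrote 5B at 0x10 = 1d451e3696
  after D2: wrote 5B at 0x07 = 39951bf56d
  after D3: wrote 5B at 0x0a = 1e3696f56d
  after D4: wrote 5B at 0x0e = 39951b1e36
query mem[0x13]=0x36, mem[0x0b]=0x36, mem[0x07]=0x39

MEM[0x13,0x0b,0x07] = 36 36 39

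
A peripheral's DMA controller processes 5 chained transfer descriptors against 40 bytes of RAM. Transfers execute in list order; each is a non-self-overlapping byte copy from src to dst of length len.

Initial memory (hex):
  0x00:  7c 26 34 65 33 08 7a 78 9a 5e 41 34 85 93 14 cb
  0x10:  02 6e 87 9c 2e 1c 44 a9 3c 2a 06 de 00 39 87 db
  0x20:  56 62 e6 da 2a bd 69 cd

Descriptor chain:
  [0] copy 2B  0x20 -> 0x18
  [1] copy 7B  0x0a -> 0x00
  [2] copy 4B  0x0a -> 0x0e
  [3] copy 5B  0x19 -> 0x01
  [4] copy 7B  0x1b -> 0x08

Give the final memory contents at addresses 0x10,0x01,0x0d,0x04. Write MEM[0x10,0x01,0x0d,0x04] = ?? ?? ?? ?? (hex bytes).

MEM[0x10,0x01,0x0d,0x04] = 85 62 56 00

  after D0: wrote 2B at 0x18 = 5662
  after D1: wrote 7B at 0x00 = 4134859314cb02
  after D2: wrote 4B at 0x0e = 41348593
  after D3: wrote 5B at 0x01 = 6206de0039
  after D4: wrote 7B at 0x08 = de003987db5662
query mem[0x10]=0x85, mem[0x01]=0x62, mem[0x0d]=0x56, mem[0x04]=0x00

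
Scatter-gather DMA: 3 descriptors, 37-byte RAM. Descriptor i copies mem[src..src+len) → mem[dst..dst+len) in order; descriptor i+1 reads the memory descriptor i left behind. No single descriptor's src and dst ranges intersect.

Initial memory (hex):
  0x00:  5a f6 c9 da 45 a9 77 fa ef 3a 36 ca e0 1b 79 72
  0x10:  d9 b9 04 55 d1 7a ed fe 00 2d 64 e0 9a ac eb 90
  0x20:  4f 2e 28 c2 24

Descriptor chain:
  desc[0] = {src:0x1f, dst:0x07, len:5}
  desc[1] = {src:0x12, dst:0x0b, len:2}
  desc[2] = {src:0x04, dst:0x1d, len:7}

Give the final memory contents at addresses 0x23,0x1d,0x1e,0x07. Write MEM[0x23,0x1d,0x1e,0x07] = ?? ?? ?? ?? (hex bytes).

D0: mem[0x07..0x0b] <- [90 4f 2e 28 c2]
D1: mem[0x0b..0x0c] <- [04 55]
D2: mem[0x1d..0x23] <- [45 a9 77 90 4f 2e 28]
query mem[0x23]=0x28, mem[0x1d]=0x45, mem[0x1e]=0xa9, mem[0x07]=0x90

MEM[0x23,0x1d,0x1e,0x07] = 28 45 a9 90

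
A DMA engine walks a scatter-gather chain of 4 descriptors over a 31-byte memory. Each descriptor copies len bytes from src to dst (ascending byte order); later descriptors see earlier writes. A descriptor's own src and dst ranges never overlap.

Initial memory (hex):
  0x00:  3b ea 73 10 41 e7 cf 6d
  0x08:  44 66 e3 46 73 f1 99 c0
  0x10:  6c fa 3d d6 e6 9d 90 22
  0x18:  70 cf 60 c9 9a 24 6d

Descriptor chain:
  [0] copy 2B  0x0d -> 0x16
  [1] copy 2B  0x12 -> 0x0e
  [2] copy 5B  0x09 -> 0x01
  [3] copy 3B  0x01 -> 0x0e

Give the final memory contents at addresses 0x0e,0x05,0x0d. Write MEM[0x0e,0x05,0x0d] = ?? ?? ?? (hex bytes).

MEM[0x0e,0x05,0x0d] = 66 f1 f1

D0: mem[0x16..0x17] <- [f1 99]
D1: mem[0x0e..0x0f] <- [3d d6]
D2: mem[0x01..0x05] <- [66 e3 46 73 f1]
D3: mem[0x0e..0x10] <- [66 e3 46]
query mem[0x0e]=0x66, mem[0x05]=0xf1, mem[0x0d]=0xf1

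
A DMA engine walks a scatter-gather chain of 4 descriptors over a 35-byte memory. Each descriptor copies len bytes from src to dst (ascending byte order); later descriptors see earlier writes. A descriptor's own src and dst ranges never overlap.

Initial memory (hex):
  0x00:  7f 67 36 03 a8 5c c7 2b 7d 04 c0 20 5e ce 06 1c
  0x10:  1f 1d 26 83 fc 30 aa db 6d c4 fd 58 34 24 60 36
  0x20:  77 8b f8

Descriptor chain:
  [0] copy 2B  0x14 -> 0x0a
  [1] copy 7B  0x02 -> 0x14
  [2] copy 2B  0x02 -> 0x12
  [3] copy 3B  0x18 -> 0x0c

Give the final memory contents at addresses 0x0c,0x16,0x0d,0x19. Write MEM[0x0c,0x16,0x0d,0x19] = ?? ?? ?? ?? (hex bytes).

[0] 0x14->0x0a len=2 : fc 30
[1] 0x02->0x14 len=7 : 36 03 a8 5c c7 2b 7d
[2] 0x02->0x12 len=2 : 36 03
[3] 0x18->0x0c len=3 : c7 2b 7d
query mem[0x0c]=0xc7, mem[0x16]=0xa8, mem[0x0d]=0x2b, mem[0x19]=0x2b

MEM[0x0c,0x16,0x0d,0x19] = c7 a8 2b 2b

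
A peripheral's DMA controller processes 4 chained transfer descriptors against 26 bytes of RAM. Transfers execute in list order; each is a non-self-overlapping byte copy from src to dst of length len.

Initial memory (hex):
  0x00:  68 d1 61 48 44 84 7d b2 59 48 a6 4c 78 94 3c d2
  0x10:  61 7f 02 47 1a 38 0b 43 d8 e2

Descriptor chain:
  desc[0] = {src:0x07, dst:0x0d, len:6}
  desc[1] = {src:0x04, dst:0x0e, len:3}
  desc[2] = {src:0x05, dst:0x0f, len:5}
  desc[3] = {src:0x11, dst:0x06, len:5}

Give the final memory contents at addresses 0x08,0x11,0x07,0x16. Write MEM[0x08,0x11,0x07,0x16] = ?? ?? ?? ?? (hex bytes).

#0 dst[0x0d+6] := {0xb2,0x59,0x48,0xa6,0x4c,0x78}
#1 dst[0x0e+3] := {0x44,0x84,0x7d}
#2 dst[0x0f+5] := {0x84,0x7d,0xb2,0x59,0x48}
#3 dst[0x06+5] := {0xb2,0x59,0x48,0x1a,0x38}
query mem[0x08]=0x48, mem[0x11]=0xb2, mem[0x07]=0x59, mem[0x16]=0x0b

MEM[0x08,0x11,0x07,0x16] = 48 b2 59 0b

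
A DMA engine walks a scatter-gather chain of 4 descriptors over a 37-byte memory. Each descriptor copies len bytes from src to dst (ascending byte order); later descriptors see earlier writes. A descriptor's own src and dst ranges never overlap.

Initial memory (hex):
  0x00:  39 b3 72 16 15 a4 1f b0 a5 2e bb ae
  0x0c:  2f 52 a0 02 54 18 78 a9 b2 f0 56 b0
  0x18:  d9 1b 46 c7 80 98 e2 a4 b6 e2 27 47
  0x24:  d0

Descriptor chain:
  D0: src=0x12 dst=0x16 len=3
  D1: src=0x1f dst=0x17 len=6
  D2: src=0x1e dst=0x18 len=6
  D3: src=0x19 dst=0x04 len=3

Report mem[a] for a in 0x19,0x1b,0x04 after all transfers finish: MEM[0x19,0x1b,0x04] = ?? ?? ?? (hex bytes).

#0 dst[0x16+3] := {0x78,0xa9,0xb2}
#1 dst[0x17+6] := {0xa4,0xb6,0xe2,0x27,0x47,0xd0}
#2 dst[0x18+6] := {0xe2,0xa4,0xb6,0xe2,0x27,0x47}
#3 dst[0x04+3] := {0xa4,0xb6,0xe2}
query mem[0x19]=0xa4, mem[0x1b]=0xe2, mem[0x04]=0xa4

MEM[0x19,0x1b,0x04] = a4 e2 a4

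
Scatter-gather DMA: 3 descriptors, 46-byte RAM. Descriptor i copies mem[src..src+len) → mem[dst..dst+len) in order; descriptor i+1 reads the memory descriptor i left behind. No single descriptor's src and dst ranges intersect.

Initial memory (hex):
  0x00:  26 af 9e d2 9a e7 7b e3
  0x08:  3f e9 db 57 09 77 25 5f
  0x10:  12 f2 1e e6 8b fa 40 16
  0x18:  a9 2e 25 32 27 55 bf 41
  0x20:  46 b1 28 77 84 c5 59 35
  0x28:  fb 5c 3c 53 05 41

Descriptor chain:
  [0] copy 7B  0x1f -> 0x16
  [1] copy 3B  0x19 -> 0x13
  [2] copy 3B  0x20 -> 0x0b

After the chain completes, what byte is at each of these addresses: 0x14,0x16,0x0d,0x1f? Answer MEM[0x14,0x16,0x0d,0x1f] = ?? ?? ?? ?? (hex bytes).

#0 dst[0x16+7] := {0x41,0x46,0xb1,0x28,0x77,0x84,0xc5}
#1 dst[0x13+3] := {0x28,0x77,0x84}
#2 dst[0x0b+3] := {0x46,0xb1,0x28}
query mem[0x14]=0x77, mem[0x16]=0x41, mem[0x0d]=0x28, mem[0x1f]=0x41

MEM[0x14,0x16,0x0d,0x1f] = 77 41 28 41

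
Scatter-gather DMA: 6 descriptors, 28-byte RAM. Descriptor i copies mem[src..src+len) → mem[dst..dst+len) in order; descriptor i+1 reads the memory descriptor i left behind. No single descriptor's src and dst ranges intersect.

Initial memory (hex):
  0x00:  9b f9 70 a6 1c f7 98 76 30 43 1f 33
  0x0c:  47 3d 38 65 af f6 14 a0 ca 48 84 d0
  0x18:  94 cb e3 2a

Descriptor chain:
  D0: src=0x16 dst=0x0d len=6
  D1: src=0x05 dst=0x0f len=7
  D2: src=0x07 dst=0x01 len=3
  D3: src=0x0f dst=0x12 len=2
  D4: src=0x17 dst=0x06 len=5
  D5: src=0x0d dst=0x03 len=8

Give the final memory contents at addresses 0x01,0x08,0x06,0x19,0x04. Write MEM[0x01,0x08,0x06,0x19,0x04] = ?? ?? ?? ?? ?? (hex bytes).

#0 dst[0x0d+6] := {0x84,0xd0,0x94,0xcb,0xe3,0x2a}
#1 dst[0x0f+7] := {0xf7,0x98,0x76,0x30,0x43,0x1f,0x33}
#2 dst[0x01+3] := {0x76,0x30,0x43}
#3 dst[0x12+2] := {0xf7,0x98}
#4 dst[0x06+5] := {0xd0,0x94,0xcb,0xe3,0x2a}
#5 dst[0x03+8] := {0x84,0xd0,0xf7,0x98,0x76,0xf7,0x98,0x1f}
query mem[0x01]=0x76, mem[0x08]=0xf7, mem[0x06]=0x98, mem[0x19]=0xcb, mem[0x04]=0xd0

MEM[0x01,0x08,0x06,0x19,0x04] = 76 f7 98 cb d0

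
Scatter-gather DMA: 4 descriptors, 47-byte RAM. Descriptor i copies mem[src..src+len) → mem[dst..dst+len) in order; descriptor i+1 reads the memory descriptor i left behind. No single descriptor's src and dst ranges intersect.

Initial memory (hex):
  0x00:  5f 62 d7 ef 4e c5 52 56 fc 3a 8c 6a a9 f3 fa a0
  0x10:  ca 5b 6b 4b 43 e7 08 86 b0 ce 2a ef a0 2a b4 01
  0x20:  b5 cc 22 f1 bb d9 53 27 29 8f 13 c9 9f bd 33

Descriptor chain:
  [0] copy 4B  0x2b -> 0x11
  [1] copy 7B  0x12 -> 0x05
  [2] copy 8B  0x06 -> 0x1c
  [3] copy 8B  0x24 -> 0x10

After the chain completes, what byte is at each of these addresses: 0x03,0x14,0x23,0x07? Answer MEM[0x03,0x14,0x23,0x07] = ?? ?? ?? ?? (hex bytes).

[0] 0x2b->0x11 len=4 : c9 9f bd 33
[1] 0x12->0x05 len=7 : 9f bd 33 e7 08 86 b0
[2] 0x06->0x1c len=8 : bd 33 e7 08 86 b0 a9 f3
[3] 0x24->0x10 len=8 : bb d9 53 27 29 8f 13 c9
query mem[0x03]=0xef, mem[0x14]=0x29, mem[0x23]=0xf3, mem[0x07]=0x33

MEM[0x03,0x14,0x23,0x07] = ef 29 f3 33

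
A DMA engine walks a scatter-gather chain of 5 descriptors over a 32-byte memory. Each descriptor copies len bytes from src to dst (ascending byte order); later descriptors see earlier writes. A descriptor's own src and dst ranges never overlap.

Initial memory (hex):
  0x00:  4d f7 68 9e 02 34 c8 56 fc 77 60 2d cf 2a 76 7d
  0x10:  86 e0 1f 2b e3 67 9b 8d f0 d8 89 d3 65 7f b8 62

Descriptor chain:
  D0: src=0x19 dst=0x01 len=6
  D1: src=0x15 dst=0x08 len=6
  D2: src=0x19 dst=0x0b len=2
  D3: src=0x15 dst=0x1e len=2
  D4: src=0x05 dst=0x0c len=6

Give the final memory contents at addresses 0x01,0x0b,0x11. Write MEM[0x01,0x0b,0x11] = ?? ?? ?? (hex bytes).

MEM[0x01,0x0b,0x11] = d8 d8 8d

D0: mem[0x01..0x06] <- [d8 89 d3 65 7f b8]
D1: mem[0x08..0x0d] <- [67 9b 8d f0 d8 89]
D2: mem[0x0b..0x0c] <- [d8 89]
D3: mem[0x1e..0x1f] <- [67 9b]
D4: mem[0x0c..0x11] <- [7f b8 56 67 9b 8d]
query mem[0x01]=0xd8, mem[0x0b]=0xd8, mem[0x11]=0x8d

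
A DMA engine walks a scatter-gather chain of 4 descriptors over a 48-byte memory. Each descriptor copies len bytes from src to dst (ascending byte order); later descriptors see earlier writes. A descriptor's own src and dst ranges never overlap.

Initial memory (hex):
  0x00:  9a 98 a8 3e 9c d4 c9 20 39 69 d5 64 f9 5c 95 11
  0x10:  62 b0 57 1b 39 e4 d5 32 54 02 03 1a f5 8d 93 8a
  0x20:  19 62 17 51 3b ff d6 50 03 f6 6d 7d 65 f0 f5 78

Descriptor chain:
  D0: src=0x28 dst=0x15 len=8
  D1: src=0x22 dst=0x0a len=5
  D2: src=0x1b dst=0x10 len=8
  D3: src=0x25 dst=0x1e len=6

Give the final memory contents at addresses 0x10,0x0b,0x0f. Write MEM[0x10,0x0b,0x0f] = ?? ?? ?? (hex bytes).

[0] 0x28->0x15 len=8 : 03 f6 6d 7d 65 f0 f5 78
[1] 0x22->0x0a len=5 : 17 51 3b ff d6
[2] 0x1b->0x10 len=8 : f5 78 8d 93 8a 19 62 17
[3] 0x25->0x1e len=6 : ff d6 50 03 f6 6d
query mem[0x10]=0xf5, mem[0x0b]=0x51, mem[0x0f]=0x11

MEM[0x10,0x0b,0x0f] = f5 51 11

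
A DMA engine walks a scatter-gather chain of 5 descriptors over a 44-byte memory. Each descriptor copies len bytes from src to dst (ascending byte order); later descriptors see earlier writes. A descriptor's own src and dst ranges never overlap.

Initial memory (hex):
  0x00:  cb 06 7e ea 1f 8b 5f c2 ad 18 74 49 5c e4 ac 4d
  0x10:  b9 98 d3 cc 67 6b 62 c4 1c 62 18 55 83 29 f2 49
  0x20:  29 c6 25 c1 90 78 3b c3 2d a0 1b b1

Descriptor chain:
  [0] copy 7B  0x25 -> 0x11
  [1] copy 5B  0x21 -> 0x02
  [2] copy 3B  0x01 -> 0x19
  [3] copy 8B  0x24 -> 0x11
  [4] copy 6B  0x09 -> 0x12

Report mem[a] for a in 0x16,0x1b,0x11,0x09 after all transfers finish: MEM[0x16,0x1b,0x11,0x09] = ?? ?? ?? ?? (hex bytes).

MEM[0x16,0x1b,0x11,0x09] = e4 25 90 18

  after D0: wrote 7B at 0x11 = 783bc32da01bb1
  after D1: wrote 5B at 0x02 = c625c19078
  after D2: wrote 3B at 0x19 = 06c625
  after D3: wrote 8B at 0x11 = 90783bc32da01bb1
  after D4: wrote 6B at 0x12 = 1874495ce4ac
query mem[0x16]=0xe4, mem[0x1b]=0x25, mem[0x11]=0x90, mem[0x09]=0x18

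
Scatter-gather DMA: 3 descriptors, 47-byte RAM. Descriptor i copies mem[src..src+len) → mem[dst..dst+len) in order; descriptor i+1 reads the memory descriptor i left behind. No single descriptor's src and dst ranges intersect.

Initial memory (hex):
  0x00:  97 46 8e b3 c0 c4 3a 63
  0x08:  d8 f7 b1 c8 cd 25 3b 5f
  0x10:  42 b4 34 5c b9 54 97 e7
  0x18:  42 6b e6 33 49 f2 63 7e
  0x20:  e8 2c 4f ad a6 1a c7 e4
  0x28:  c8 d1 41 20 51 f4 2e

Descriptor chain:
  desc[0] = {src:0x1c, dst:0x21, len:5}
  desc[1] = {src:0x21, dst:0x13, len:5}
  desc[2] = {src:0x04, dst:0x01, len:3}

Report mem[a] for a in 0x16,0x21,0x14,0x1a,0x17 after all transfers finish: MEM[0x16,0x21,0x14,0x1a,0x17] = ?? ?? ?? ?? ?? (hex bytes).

MEM[0x16,0x21,0x14,0x1a,0x17] = 7e 49 f2 e6 e8

  after D0: wrote 5B at 0x21 = 49f2637ee8
  after D1: wrote 5B at 0x13 = 49f2637ee8
  after D2: wrote 3B at 0x01 = c0c43a
query mem[0x16]=0x7e, mem[0x21]=0x49, mem[0x14]=0xf2, mem[0x1a]=0xe6, mem[0x17]=0xe8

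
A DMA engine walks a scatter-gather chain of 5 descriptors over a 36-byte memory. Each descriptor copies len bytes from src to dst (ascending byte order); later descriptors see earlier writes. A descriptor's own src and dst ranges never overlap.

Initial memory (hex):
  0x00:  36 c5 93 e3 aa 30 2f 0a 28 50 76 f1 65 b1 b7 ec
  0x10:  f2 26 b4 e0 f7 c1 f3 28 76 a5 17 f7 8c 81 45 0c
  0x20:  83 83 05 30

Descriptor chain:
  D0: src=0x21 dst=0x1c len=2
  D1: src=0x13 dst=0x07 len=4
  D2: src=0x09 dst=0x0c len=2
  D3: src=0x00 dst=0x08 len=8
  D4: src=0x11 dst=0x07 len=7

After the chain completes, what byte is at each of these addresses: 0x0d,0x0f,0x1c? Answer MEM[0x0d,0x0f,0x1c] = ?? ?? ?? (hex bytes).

MEM[0x0d,0x0f,0x1c] = 28 e0 83

  after D0: wrote 2B at 0x1c = 8305
  after D1: wrote 4B at 0x07 = e0f7c1f3
  after D2: wrote 2B at 0x0c = c1f3
  after D3: wrote 8B at 0x08 = 36c593e3aa302fe0
  after D4: wrote 7B at 0x07 = 26b4e0f7c1f328
query mem[0x0d]=0x28, mem[0x0f]=0xe0, mem[0x1c]=0x83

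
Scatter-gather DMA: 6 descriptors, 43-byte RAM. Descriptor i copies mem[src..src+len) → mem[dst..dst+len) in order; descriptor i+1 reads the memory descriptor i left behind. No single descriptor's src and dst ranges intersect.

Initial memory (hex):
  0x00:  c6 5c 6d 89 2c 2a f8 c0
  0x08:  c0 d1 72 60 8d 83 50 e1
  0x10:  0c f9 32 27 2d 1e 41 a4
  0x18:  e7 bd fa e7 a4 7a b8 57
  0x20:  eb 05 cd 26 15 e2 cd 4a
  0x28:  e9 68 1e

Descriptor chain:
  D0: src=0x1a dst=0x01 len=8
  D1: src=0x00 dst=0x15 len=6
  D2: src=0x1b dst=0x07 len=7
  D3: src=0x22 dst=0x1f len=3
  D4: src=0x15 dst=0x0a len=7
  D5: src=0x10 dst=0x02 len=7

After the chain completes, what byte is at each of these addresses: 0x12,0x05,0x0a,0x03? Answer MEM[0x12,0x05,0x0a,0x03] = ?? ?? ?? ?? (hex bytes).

D0: mem[0x01..0x08] <- [fa e7 a4 7a b8 57 eb 05]
D1: mem[0x15..0x1a] <- [c6 fa e7 a4 7a b8]
D2: mem[0x07..0x0d] <- [e7 a4 7a b8 57 eb 05]
D3: mem[0x1f..0x21] <- [cd 26 15]
D4: mem[0x0a..0x10] <- [c6 fa e7 a4 7a b8 e7]
D5: mem[0x02..0x08] <- [e7 f9 32 27 2d c6 fa]
query mem[0x12]=0x32, mem[0x05]=0x27, mem[0x0a]=0xc6, mem[0x03]=0xf9

MEM[0x12,0x05,0x0a,0x03] = 32 27 c6 f9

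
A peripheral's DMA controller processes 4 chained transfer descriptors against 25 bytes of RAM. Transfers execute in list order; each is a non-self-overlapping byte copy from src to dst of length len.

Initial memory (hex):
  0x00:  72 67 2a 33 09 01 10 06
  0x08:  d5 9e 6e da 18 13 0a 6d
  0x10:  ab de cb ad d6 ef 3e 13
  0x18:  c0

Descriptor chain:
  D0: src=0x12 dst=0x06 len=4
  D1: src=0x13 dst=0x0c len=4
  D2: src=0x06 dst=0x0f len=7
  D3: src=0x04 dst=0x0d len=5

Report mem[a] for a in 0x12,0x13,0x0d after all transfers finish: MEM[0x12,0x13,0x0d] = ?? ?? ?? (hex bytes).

MEM[0x12,0x13,0x0d] = ef 6e 09

  after D0: wrote 4B at 0x06 = cbadd6ef
  after D1: wrote 4B at 0x0c = add6ef3e
  after D2: wrote 7B at 0x0f = cbadd6ef6edaad
  after D3: wrote 5B at 0x0d = 0901cbadd6
query mem[0x12]=0xef, mem[0x13]=0x6e, mem[0x0d]=0x09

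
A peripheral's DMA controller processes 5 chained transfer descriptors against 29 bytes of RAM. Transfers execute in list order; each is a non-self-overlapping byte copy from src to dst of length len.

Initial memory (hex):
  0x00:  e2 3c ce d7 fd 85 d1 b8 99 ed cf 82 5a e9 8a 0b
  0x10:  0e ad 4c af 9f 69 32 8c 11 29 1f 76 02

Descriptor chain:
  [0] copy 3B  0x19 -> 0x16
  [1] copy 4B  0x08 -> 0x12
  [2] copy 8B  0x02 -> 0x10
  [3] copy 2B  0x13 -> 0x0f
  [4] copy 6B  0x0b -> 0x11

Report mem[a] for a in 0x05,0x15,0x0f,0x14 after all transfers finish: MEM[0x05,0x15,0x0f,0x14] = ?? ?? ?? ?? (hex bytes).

MEM[0x05,0x15,0x0f,0x14] = 85 85 85 8a

#0 dst[0x16+3] := {0x29,0x1f,0x76}
#1 dst[0x12+4] := {0x99,0xed,0xcf,0x82}
#2 dst[0x10+8] := {0xce,0xd7,0xfd,0x85,0xd1,0xb8,0x99,0xed}
#3 dst[0x0f+2] := {0x85,0xd1}
#4 dst[0x11+6] := {0x82,0x5a,0xe9,0x8a,0x85,0xd1}
query mem[0x05]=0x85, mem[0x15]=0x85, mem[0x0f]=0x85, mem[0x14]=0x8a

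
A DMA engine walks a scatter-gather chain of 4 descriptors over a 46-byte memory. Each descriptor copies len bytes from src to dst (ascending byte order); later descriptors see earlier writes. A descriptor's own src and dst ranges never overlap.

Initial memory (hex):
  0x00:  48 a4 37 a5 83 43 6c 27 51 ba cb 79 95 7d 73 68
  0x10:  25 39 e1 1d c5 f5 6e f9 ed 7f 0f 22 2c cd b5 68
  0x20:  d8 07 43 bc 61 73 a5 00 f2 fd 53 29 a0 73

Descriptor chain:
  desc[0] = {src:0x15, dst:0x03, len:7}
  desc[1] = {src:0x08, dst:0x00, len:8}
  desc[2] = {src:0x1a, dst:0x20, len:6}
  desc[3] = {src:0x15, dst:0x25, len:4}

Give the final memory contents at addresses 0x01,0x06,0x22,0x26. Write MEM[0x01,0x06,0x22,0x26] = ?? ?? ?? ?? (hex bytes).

MEM[0x01,0x06,0x22,0x26] = 22 73 2c 6e

[0] 0x15->0x03 len=7 : f5 6e f9 ed 7f 0f 22
[1] 0x08->0x00 len=8 : 0f 22 cb 79 95 7d 73 68
[2] 0x1a->0x20 len=6 : 0f 22 2c cd b5 68
[3] 0x15->0x25 len=4 : f5 6e f9 ed
query mem[0x01]=0x22, mem[0x06]=0x73, mem[0x22]=0x2c, mem[0x26]=0x6e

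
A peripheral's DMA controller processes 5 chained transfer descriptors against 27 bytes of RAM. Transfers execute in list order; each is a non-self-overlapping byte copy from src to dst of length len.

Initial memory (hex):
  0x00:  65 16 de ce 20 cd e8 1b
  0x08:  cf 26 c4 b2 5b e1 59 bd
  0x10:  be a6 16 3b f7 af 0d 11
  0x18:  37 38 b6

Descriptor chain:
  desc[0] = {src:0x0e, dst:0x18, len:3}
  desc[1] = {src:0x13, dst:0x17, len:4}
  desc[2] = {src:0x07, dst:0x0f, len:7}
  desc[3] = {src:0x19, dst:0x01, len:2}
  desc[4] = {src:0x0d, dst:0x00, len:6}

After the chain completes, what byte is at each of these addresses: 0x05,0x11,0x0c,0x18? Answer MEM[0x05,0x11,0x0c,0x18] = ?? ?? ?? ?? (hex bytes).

MEM[0x05,0x11,0x0c,0x18] = c4 26 5b f7

#0 dst[0x18+3] := {0x59,0xbd,0xbe}
#1 dst[0x17+4] := {0x3b,0xf7,0xaf,0x0d}
#2 dst[0x0f+7] := {0x1b,0xcf,0x26,0xc4,0xb2,0x5b,0xe1}
#3 dst[0x01+2] := {0xaf,0x0d}
#4 dst[0x00+6] := {0xe1,0x59,0x1b,0xcf,0x26,0xc4}
query mem[0x05]=0xc4, mem[0x11]=0x26, mem[0x0c]=0x5b, mem[0x18]=0xf7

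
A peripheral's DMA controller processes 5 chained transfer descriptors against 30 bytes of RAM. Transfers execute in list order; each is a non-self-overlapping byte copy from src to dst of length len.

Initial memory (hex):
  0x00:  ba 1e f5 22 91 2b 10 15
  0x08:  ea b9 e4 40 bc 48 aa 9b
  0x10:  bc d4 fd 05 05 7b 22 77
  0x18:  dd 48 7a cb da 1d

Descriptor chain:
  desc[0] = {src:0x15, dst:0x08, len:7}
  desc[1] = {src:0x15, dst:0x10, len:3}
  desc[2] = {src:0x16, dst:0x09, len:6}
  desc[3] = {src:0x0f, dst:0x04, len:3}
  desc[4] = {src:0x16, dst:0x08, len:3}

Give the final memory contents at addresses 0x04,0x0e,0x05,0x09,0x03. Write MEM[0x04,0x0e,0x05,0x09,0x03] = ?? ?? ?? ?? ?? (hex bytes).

MEM[0x04,0x0e,0x05,0x09,0x03] = 9b cb 7b 77 22

D0: mem[0x08..0x0e] <- [7b 22 77 dd 48 7a cb]
D1: mem[0x10..0x12] <- [7b 22 77]
D2: mem[0x09..0x0e] <- [22 77 dd 48 7a cb]
D3: mem[0x04..0x06] <- [9b 7b 22]
D4: mem[0x08..0x0a] <- [22 77 dd]
query mem[0x04]=0x9b, mem[0x0e]=0xcb, mem[0x05]=0x7b, mem[0x09]=0x77, mem[0x03]=0x22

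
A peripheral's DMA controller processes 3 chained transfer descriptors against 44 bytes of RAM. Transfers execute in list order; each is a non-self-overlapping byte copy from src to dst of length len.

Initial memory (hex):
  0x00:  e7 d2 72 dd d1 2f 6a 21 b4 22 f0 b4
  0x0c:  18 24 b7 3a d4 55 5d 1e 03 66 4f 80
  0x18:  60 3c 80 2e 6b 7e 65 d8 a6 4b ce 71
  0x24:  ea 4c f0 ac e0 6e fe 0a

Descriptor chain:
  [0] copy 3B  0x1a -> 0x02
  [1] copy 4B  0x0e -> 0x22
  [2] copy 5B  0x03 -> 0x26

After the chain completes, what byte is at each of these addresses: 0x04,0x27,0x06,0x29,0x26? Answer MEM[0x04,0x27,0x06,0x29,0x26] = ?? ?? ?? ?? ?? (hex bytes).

MEM[0x04,0x27,0x06,0x29,0x26] = 6b 6b 6a 6a 2e

#0 dst[0x02+3] := {0x80,0x2e,0x6b}
#1 dst[0x22+4] := {0xb7,0x3a,0xd4,0x55}
#2 dst[0x26+5] := {0x2e,0x6b,0x2f,0x6a,0x21}
query mem[0x04]=0x6b, mem[0x27]=0x6b, mem[0x06]=0x6a, mem[0x29]=0x6a, mem[0x26]=0x2e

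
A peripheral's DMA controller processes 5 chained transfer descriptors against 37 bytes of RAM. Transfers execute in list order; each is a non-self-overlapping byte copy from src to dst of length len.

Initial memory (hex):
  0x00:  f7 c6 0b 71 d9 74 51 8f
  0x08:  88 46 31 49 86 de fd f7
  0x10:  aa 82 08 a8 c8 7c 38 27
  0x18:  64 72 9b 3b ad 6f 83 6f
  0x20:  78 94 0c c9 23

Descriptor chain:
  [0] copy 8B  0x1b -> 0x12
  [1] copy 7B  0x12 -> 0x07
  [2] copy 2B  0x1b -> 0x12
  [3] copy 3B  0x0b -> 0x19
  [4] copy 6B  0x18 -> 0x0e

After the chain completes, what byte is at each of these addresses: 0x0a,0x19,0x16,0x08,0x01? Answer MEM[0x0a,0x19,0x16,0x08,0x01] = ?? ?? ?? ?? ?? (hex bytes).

MEM[0x0a,0x19,0x16,0x08,0x01] = 83 6f 6f ad c6

[0] 0x1b->0x12 len=8 : 3b ad 6f 83 6f 78 94 0c
[1] 0x12->0x07 len=7 : 3b ad 6f 83 6f 78 94
[2] 0x1b->0x12 len=2 : 3b ad
[3] 0x0b->0x19 len=3 : 6f 78 94
[4] 0x18->0x0e len=6 : 94 6f 78 94 ad 6f
query mem[0x0a]=0x83, mem[0x19]=0x6f, mem[0x16]=0x6f, mem[0x08]=0xad, mem[0x01]=0xc6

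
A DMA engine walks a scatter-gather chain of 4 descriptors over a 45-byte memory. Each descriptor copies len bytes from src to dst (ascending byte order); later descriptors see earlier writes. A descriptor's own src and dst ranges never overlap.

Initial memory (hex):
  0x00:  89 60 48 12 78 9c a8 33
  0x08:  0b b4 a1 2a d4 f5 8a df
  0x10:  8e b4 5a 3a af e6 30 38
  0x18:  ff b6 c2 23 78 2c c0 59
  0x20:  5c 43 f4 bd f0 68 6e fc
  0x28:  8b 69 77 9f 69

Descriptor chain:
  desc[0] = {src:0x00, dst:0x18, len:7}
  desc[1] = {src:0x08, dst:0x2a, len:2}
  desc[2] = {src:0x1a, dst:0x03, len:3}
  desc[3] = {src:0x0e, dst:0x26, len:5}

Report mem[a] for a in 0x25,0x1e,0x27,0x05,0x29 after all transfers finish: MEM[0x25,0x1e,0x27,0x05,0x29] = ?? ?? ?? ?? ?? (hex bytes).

MEM[0x25,0x1e,0x27,0x05,0x29] = 68 a8 df 78 b4

  after D0: wrote 7B at 0x18 = 89604812789ca8
  after D1: wrote 2B at 0x2a = 0bb4
  after D2: wrote 3B at 0x03 = 481278
  after D3: wrote 5B at 0x26 = 8adf8eb45a
query mem[0x25]=0x68, mem[0x1e]=0xa8, mem[0x27]=0xdf, mem[0x05]=0x78, mem[0x29]=0xb4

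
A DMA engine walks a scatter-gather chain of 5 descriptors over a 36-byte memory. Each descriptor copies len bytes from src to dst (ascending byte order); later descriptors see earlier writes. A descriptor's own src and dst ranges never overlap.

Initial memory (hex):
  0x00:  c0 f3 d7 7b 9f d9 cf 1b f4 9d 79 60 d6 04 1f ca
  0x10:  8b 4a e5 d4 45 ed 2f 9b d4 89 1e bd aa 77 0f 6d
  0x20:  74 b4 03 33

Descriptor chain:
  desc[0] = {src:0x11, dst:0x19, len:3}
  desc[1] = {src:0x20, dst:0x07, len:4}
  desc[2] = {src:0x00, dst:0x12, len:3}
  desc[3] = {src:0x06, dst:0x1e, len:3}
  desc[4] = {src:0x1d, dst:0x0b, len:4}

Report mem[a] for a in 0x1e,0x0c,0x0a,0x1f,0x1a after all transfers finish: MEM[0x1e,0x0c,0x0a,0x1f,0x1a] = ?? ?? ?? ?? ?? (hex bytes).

MEM[0x1e,0x0c,0x0a,0x1f,0x1a] = cf cf 33 74 e5

#0 dst[0x19+3] := {0x4a,0xe5,0xd4}
#1 dst[0x07+4] := {0x74,0xb4,0x03,0x33}
#2 dst[0x12+3] := {0xc0,0xf3,0xd7}
#3 dst[0x1e+3] := {0xcf,0x74,0xb4}
#4 dst[0x0b+4] := {0x77,0xcf,0x74,0xb4}
query mem[0x1e]=0xcf, mem[0x0c]=0xcf, mem[0x0a]=0x33, mem[0x1f]=0x74, mem[0x1a]=0xe5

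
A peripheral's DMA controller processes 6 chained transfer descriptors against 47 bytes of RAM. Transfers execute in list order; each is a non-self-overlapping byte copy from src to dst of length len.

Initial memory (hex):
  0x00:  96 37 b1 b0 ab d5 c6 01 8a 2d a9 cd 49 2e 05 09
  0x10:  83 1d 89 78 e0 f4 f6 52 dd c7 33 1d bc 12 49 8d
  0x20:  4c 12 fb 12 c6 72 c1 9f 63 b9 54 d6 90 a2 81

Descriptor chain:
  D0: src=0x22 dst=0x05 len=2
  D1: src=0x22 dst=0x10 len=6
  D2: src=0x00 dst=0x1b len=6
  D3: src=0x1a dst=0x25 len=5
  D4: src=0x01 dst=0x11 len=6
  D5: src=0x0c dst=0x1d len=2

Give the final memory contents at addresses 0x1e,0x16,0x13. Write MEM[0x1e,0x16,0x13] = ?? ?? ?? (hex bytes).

MEM[0x1e,0x16,0x13] = 2e 12 b0

  after D0: wrote 2B at 0x05 = fb12
  after D1: wrote 6B at 0x10 = fb12c672c19f
  after D2: wrote 6B at 0x1b = 9637b1b0abfb
  after D3: wrote 5B at 0x25 = 339637b1b0
  after D4: wrote 6B at 0x11 = 37b1b0abfb12
  after D5: wrote 2B at 0x1d = 492e
query mem[0x1e]=0x2e, mem[0x16]=0x12, mem[0x13]=0xb0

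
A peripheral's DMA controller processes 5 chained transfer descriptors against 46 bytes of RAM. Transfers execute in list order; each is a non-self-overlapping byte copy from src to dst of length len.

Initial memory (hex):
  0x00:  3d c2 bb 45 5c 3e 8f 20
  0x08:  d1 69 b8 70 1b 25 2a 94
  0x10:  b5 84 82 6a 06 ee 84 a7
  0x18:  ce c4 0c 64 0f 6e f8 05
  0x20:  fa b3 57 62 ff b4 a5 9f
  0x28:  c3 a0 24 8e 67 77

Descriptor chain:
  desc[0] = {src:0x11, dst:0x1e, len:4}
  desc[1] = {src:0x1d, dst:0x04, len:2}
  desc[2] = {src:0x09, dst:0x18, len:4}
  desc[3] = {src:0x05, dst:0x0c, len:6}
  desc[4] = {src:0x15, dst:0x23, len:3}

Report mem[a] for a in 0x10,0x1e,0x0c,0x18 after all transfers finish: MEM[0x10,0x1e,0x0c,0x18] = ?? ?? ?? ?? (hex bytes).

#0 dst[0x1e+4] := {0x84,0x82,0x6a,0x06}
#1 dst[0x04+2] := {0x6e,0x84}
#2 dst[0x18+4] := {0x69,0xb8,0x70,0x1b}
#3 dst[0x0c+6] := {0x84,0x8f,0x20,0xd1,0x69,0xb8}
#4 dst[0x23+3] := {0xee,0x84,0xa7}
query mem[0x10]=0x69, mem[0x1e]=0x84, mem[0x0c]=0x84, mem[0x18]=0x69

MEM[0x10,0x1e,0x0c,0x18] = 69 84 84 69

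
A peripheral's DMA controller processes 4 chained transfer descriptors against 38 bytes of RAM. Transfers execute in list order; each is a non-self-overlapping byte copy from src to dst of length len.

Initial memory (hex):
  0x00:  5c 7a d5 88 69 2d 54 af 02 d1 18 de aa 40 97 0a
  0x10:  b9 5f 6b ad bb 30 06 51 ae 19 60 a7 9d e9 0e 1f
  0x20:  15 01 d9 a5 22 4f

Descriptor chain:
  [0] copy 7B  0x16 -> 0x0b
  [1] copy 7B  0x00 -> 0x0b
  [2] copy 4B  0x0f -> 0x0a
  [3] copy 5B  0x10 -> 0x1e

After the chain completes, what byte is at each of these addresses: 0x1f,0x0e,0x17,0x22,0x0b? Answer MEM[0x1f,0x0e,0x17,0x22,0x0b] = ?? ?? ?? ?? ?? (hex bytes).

MEM[0x1f,0x0e,0x17,0x22,0x0b] = 54 88 51 bb 2d

  after D0: wrote 7B at 0x0b = 0651ae1960a79d
  after D1: wrote 7B at 0x0b = 5c7ad588692d54
  after D2: wrote 4B at 0x0a = 692d546b
  after D3: wrote 5B at 0x1e = 2d546badbb
query mem[0x1f]=0x54, mem[0x0e]=0x88, mem[0x17]=0x51, mem[0x22]=0xbb, mem[0x0b]=0x2d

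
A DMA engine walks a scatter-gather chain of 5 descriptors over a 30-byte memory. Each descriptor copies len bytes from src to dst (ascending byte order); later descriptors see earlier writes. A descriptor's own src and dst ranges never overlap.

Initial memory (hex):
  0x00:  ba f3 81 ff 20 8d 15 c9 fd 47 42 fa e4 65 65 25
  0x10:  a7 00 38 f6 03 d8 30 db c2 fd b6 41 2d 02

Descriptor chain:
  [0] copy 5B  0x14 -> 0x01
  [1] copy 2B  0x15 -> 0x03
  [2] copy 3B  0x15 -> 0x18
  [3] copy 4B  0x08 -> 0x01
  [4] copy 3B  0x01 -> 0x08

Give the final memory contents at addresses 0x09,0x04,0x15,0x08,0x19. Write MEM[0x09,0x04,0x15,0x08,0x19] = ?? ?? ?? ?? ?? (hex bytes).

D0: mem[0x01..0x05] <- [03 d8 30 db c2]
D1: mem[0x03..0x04] <- [d8 30]
D2: mem[0x18..0x1a] <- [d8 30 db]
D3: mem[0x01..0x04] <- [fd 47 42 fa]
D4: mem[0x08..0x0a] <- [fd 47 42]
query mem[0x09]=0x47, mem[0x04]=0xfa, mem[0x15]=0xd8, mem[0x08]=0xfd, mem[0x19]=0x30

MEM[0x09,0x04,0x15,0x08,0x19] = 47 fa d8 fd 30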